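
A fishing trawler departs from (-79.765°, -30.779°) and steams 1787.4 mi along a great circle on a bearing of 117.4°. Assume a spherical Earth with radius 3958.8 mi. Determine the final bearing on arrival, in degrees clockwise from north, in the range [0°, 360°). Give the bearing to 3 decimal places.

final bearing 23.911°

The arc subtends δ = 1787.4/3958.8 = 0.451500 rad at the centre.
Converting: φ₁ = -1.392162 rad, θ = 2.049017 rad.
Destination latitude: φ₂ = arcsin( sin φ₁ cos δ + cos φ₁ sin δ cos θ ) = arcsin(-0.921153) = -67.095°.
Δλ = atan2( sin θ sin δ cos φ₁ , cos δ − sin φ₁ sin φ₂ ) = atan2(0.068830, -0.006702) = 1.667857 rad = 95.561°.
λ₂ = -30.779° + 95.561° = 64.782°.
The forward bearing on arrival equals the back-azimuth from the destination plus 180°.
Back-azimuth from P₂ (-67.095°, 64.782°) to P₁ (-79.765°, -30.779°), with Δλ' = λ₁ − λ₂ = -95.561°: atan2( sin Δλ' cos φ₁ , cos φ₂ sin φ₁ − sin φ₂ cos φ₁ cos Δλ' ) = 203.911°.
Final bearing = (203.911° + 180°) mod 360° = 23.911°.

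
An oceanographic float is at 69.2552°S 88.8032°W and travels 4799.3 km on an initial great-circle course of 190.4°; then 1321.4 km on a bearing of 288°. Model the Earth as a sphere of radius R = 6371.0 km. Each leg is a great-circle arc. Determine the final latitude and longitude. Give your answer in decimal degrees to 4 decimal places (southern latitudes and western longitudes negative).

Apply the spherical direct solution leg by leg, carrying full precision between legs.
Leg 1: from (-69.2552°, -88.8032°), δ = 4799.3/6371 = 0.753304 rad, θ = 190.4° → φ = -66.9929°, λ = 109.6146°.
Leg 2: from (-66.9929°, 109.6146°), δ = 1321.4/6371 = 0.207409 rad, θ = 288° → φ = -61.1467°, λ = 85.6707°.

latitude -61.1467°, longitude 85.6707°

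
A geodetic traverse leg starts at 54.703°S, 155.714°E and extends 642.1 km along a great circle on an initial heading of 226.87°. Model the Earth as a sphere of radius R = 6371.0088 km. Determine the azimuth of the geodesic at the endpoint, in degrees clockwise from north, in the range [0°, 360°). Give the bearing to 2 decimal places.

δ = 642.1/6371.0088 = 0.100785 rad (5.7745°).
Converting: φ₁ = -0.954747 rad, θ = 3.959628 rad.
Destination latitude: φ₂ = arcsin( sin φ₁ cos δ + cos φ₁ sin δ cos θ ) = arcsin(-0.851771) = -58.405°.
Δλ = atan2( sin θ sin δ cos φ₁ , cos δ − sin φ₁ sin φ₂ ) = atan2(-0.042428, 0.299737) = -0.140617 rad = -8.057°.
Hence λ₂ = 155.714° + -8.057° = 147.657°.
The forward bearing on arrival equals the back-azimuth from the destination plus 180°.
Back-azimuth from P₂ (-58.40°, 147.66°) to P₁ (-54.70°, 155.71°), with Δλ' = λ₁ − λ₂ = 8.06°: atan2( sin Δλ' cos φ₁ , cos φ₂ sin φ₁ − sin φ₂ cos φ₁ cos Δλ' ) = 53.60°.
Final bearing = (53.60° + 180°) mod 360° = 233.60°.

final bearing 233.60°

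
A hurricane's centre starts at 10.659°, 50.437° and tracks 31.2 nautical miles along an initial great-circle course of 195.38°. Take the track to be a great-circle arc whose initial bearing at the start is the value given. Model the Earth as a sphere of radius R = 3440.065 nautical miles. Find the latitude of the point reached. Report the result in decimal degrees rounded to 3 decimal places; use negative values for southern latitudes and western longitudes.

δ = 31.2/3440.065 = 0.009070 rad (0.5196°).
Start latitude φ₁ = 0.186035 rad; initial bearing θ = 3.410024 rad.
Applying the spherical law of cosines for sides, sin φ₂ = sin φ₁ cos δ + cos φ₁ sin δ cos θ = 0.176362, so φ₂ = 10.158°.
For the longitude increment, Δλ = atan2( sin θ sin δ cos φ₁, cos δ − sin φ₁ sin φ₂ ) = atan2(-0.002364, 0.967338) = -0.140°.
Hence λ₂ = 50.437° + -0.140° = 50.297°.

latitude 10.158°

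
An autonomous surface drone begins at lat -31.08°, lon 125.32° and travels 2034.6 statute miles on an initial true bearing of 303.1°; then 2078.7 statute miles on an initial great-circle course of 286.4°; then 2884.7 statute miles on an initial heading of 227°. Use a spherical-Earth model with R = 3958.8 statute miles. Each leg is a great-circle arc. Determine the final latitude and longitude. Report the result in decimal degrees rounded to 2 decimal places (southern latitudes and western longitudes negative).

latitude -29.49°, longitude 37.54°

Apply the spherical direct solution leg by leg, carrying full precision between legs.
Leg 1: from (-31.08°, 125.32°), δ = 2034.6/3958.8 = 0.513944 rad, θ = 303.1° → φ = -12.69°, λ = 100.35°.
Leg 2: from (-12.69°, 100.35°), δ = 2078.7/3958.8 = 0.525083 rad, θ = 286.4° → φ = -2.98°, λ = 71.56°.
Leg 3: from (-2.98°, 71.56°), δ = 2884.7/3958.8 = 0.728680 rad, θ = 227° → φ = -29.49°, λ = 37.54°.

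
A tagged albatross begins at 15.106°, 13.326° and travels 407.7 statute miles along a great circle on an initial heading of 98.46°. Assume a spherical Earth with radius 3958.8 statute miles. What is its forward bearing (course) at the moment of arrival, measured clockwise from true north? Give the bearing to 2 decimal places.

final bearing 99.98°

Central angle δ = d/R = 0.102986 rad.
With φ₁ = 15.106° = 0.263649 rad and θ = 98.46° = 1.718451 rad:
Destination latitude: φ₂ = arcsin( sin φ₁ cos δ + cos φ₁ sin δ cos θ ) = arcsin(0.244623) = 14.160°.
Then Δλ = atan2(0.098171, 0.930952) = 0.105065 rad, from sin θ sin δ cos φ₁ over cos δ − sin φ₁ sin φ₂.
Hence λ₂ = 13.326° + 6.020° = 19.346°.
The forward bearing on arrival equals the back-azimuth from the destination plus 180°.
Back-azimuth from P₂ (14.16°, 19.35°) to P₁ (15.11°, 13.33°), with Δλ' = λ₁ − λ₂ = -6.02°: atan2( sin Δλ' cos φ₁ , cos φ₂ sin φ₁ − sin φ₂ cos φ₁ cos Δλ' ) = 279.98°.
Final bearing = (279.98° + 180°) mod 360° = 99.98°.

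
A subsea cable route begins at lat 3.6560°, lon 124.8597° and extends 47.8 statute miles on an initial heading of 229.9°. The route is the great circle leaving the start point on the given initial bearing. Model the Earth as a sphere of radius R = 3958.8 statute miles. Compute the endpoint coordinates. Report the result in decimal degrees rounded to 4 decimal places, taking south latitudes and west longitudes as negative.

The arc subtends δ = 47.8/3958.8 = 0.012074 rad at the centre.
With φ₁ = 3.6560° = 0.063809 rad and θ = 229.9° = 4.012512 rad:
Applying the spherical law of cosines for sides, sin φ₂ = sin φ₁ cos δ + cos φ₁ sin δ cos θ = 0.056000, so φ₂ = 3.2102°.
Then Δλ = atan2(-0.009217, 0.996356) = -0.009250 rad, from sin θ sin δ cos φ₁ over cos δ − sin φ₁ sin φ₂.
Hence λ₂ = 124.8597° + -0.5300° = 124.3297°.

latitude 3.2102°, longitude 124.3297°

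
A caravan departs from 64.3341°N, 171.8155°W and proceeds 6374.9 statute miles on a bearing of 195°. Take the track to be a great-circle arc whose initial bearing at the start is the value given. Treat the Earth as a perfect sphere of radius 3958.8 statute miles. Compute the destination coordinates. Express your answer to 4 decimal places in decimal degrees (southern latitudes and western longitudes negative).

latitude -26.9778°, longitude 171.3149°

Central angle δ = d/R = 1.610311 rad.
Start latitude φ₁ = 1.122842 rad; initial bearing θ = 3.403392 rad.
Destination latitude: φ₂ = arcsin( sin φ₁ cos δ + cos φ₁ sin δ cos θ ) = arcsin(-0.453645) = -26.9778°.
Then Δλ = atan2(-0.112013, 0.369381) = -0.294431 rad, from sin θ sin δ cos φ₁ over cos δ − sin φ₁ sin φ₂.
λ₂ = -171.8155° + -16.8696° = -188.6851°, normalized to (−180°, 180°] → 171.3149°.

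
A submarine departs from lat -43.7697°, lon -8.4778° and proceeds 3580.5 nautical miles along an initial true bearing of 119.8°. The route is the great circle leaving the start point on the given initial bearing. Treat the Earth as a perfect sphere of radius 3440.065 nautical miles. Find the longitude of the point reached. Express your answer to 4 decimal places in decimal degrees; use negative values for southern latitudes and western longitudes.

longitude 76.3013°

Central angle δ = d/R = 1.040823 rad.
Start latitude φ₁ = -0.763925 rad; initial bearing θ = 2.090904 rad.
Destination latitude: φ₂ = arcsin( sin φ₁ cos δ + cos φ₁ sin δ cos θ ) = arcsin(-0.659340) = -41.2495°.
Δλ = atan2( sin θ sin δ cos φ₁ , cos δ − sin φ₁ sin φ₂ ) = atan2(0.540675, 0.049404) = 1.479674 rad = 84.7791°.
λ₂ = -8.4778° + 84.7791° = 76.3013°.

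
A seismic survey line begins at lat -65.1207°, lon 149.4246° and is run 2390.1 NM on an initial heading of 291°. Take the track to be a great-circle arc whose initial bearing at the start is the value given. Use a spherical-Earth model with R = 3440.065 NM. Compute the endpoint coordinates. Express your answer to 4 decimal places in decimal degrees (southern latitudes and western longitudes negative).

latitude -36.8969°, longitude 101.0603°

Central angle δ = d/R = 0.694783 rad.
With φ₁ = -65.1207° = -1.136571 rad and θ = 291° = 5.078908 rad:
sin φ₂ = sin φ₁ cos δ + cos φ₁ sin δ cos θ = (-0.907196)(0.768192) + (0.420708)(0.640219)(0.358368) = -0.600376
φ₂ = asin(-0.600376) = -0.643972 rad = -36.8969°.
Δλ = atan2( sin θ sin δ cos φ₁ , cos δ − sin φ₁ sin φ₂ ) = atan2(-0.251456, 0.223533) = -0.844116 rad = -48.3643°.
λ₂ = 149.4246° + -48.3643° = 101.0603°.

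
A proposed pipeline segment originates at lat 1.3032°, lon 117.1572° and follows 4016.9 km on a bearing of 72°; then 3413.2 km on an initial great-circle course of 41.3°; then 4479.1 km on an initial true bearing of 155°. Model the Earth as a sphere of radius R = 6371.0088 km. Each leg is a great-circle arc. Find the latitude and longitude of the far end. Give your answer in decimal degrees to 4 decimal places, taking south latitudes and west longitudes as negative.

Apply the spherical direct solution leg by leg, carrying full precision between legs.
Leg 1: from (1.3032°, 117.1572°), δ = 4016.9/6371.0088 = 0.630497 rad, θ = 72° → φ = 11.5664°, λ = 152.0689°.
Leg 2: from (11.5664°, 152.0689°), δ = 3413.2/6371.0088 = 0.535739 rad, θ = 41.3° → φ = 33.2386°, λ = 175.8234°.
Leg 3: from (33.2386°, 175.8234°), δ = 4479.1/6371.0088 = 0.703044 rad, θ = 155° → φ = -4.1258°, λ = -168.2771°.

latitude -4.1258°, longitude -168.2771°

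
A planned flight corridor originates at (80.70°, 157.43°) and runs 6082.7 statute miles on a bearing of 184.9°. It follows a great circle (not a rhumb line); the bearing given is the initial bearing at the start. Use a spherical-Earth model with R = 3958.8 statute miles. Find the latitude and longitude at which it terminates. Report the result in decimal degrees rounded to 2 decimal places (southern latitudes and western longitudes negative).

Central angle δ = d/R = 1.536501 rad.
Converting: φ₁ = 1.408481 rad, θ = 3.227114 rad.
Applying the spherical law of cosines for sides, sin φ₂ = sin φ₁ cos δ + cos φ₁ sin δ cos θ = -0.127081, so φ₂ = -7.30°.
For the longitude increment, Δλ = atan2( sin θ sin δ cos φ₁, cos δ − sin φ₁ sin φ₂ ) = atan2(-0.013796, 0.159699) = -4.94°.
Hence λ₂ = 157.43° + -4.94° = 152.49°.

latitude -7.30°, longitude 152.49°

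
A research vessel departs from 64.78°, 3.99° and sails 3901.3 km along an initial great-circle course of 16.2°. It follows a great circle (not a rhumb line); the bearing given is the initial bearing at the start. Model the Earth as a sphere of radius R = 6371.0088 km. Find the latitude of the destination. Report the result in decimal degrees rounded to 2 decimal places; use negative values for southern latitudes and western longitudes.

Angular distance δ = d/R = 3901.3 / 6371.0088 = 0.612352 rad.
Converting: φ₁ = 1.130624 rad, θ = 0.282743 rad.
Destination latitude: φ₂ = arcsin( sin φ₁ cos δ + cos φ₁ sin δ cos θ ) = arcsin(0.975489) = 77.29°.
Then Δλ = atan2(0.068330, -0.064205) = 2.325086 rad, from sin θ sin δ cos φ₁ over cos δ − sin φ₁ sin φ₂.
Hence λ₂ = 3.99° + 133.22° = 137.21°.

latitude 77.29°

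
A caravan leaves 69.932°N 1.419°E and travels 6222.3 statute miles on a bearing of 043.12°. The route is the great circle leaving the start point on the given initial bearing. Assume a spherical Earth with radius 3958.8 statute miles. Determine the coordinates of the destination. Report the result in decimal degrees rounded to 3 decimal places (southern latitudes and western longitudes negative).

The arc subtends δ = 6222.3/3958.8 = 1.571764 rad at the centre.
With φ₁ = 69.932° = 1.220544 rad and θ = 43.12° = 0.752586 rad:
sin φ₂ = sin φ₁ cos δ + cos φ₁ sin δ cos θ = (0.939286)(-0.000968) + (0.343135)(1.000000)(0.729924) = 0.249553
φ₂ = asin(0.249553) = 0.252219 rad = 14.451°.
Δλ = atan2( sin θ sin δ cos φ₁ , cos δ − sin φ₁ sin φ₂ ) = atan2(0.234543, -0.235370) = 2.357955 rad = 135.101°.
λ₂ = 1.419° + 135.101° = 136.520°.

latitude 14.451°, longitude 136.520°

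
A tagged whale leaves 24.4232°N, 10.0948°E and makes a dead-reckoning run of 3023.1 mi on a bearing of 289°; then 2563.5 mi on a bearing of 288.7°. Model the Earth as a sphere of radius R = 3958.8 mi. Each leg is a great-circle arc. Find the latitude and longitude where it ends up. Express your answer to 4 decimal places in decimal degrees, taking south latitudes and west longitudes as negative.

latitude 34.6656°, longitude -83.0999°

Apply the spherical direct solution leg by leg, carrying full precision between legs.
Leg 1: from (24.4232°, 10.0948°), δ = 3023.1/3958.8 = 0.763640 rad, θ = 289° → φ = 30.2426°, λ = -39.0961°.
Leg 2: from (30.2426°, -39.0961°), δ = 2563.5/3958.8 = 0.647545 rad, θ = 288.7° → φ = 34.6656°, λ = -83.0999°.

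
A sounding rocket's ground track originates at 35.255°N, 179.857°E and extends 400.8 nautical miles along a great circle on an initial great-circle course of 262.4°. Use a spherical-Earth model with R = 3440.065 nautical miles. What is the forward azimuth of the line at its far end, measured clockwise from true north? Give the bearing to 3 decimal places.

δ = 400.8/3440.065 = 0.116509 rad (6.6755°).
With φ₁ = 35.255° = 0.615316 rad and θ = 262.4° = 4.579744 rad:
sin φ₂ = sin φ₁ cos δ + cos φ₁ sin δ cos θ = (0.577216)(0.993220) + (0.816591)(0.116246)(-0.132256) = 0.560749
φ₂ = asin(0.560749) = 0.595290 rad = 34.108°.
Δλ = atan2( sin θ sin δ cos φ₁ , cos δ − sin φ₁ sin φ₂ ) = atan2(-0.094092, 0.669547) = -0.139616 rad = -7.999°.
λ₂ = 179.857° + -7.999° = 171.858°.
The forward bearing on arrival equals the back-azimuth from the destination plus 180°.
Back-azimuth from P₂ (34.108°, 171.858°) to P₁ (35.255°, 179.857°), with Δλ' = λ₁ − λ₂ = 7.999°: atan2( sin Δλ' cos φ₁ , cos φ₂ sin φ₁ − sin φ₂ cos φ₁ cos Δλ' ) = 77.843°.
Final bearing = (77.843° + 180°) mod 360° = 257.843°.

final bearing 257.843°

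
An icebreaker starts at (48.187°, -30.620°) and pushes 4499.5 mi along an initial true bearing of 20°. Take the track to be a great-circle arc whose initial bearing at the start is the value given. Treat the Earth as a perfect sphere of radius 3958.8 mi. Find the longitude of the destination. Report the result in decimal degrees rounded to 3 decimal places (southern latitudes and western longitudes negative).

Central angle δ = d/R = 1.136582 rad.
Start latitude φ₁ = 0.841022 rad; initial bearing θ = 0.349066 rad.
Applying the spherical law of cosines for sides, sin φ₂ = sin φ₁ cos δ + cos φ₁ sin δ cos θ = 0.881913, so φ₂ = 61.874°.
Δλ = atan2( sin θ sin δ cos φ₁ , cos δ − sin φ₁ sin φ₂ ) = atan2(0.206865, -0.236614) = 2.423175 rad = 138.838°.
Hence λ₂ = -30.620° + 138.838° = 108.218°.

longitude 108.218°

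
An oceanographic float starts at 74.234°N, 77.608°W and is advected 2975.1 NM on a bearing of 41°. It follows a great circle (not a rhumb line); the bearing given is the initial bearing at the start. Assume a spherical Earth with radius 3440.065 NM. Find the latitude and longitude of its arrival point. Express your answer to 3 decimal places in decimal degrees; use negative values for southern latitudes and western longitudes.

latitude 51.298°, longitude 49.409°

δ = 2975.1/3440.065 = 0.864838 rad (49.5516°).
Start latitude φ₁ = 1.295628 rad; initial bearing θ = 0.715585 rad.
sin φ₂ = sin φ₁ cos δ + cos φ₁ sin δ cos θ = (0.962379)(0.648763) + (0.271709)(0.760990)(0.754710) = 0.780406
φ₂ = asin(0.780406) = 0.895315 rad = 51.298°.
Δλ = atan2( sin θ sin δ cos φ₁ , cos δ − sin φ₁ sin φ₂ ) = atan2(0.135652, -0.102284) = 2.216862 rad = 127.017°.
λ₂ = -77.608° + 127.017° = 49.409°.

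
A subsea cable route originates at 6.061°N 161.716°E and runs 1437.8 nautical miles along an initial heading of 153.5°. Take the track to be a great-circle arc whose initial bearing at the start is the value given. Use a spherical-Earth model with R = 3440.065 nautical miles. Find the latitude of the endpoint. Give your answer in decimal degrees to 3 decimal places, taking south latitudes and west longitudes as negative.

Central angle δ = d/R = 0.417957 rad.
With φ₁ = 6.061° = 0.105784 rad and θ = 153.5° = 2.679080 rad:
Destination latitude: φ₂ = arcsin( sin φ₁ cos δ + cos φ₁ sin δ cos θ ) = arcsin(-0.264720) = -15.350°.
Δλ = atan2( sin θ sin δ cos φ₁ , cos δ − sin φ₁ sin φ₂ ) = atan2(0.180097, 0.941871) = 0.188931 rad = 10.825°.
Hence λ₂ = 161.716° + 10.825° = 172.541°.

latitude -15.350°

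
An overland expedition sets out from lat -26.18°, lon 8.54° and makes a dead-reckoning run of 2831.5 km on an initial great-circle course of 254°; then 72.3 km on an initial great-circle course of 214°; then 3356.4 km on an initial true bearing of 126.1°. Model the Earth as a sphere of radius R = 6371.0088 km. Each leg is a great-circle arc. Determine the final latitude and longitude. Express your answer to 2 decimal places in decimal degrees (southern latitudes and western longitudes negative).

latitude -44.23°, longitude 14.05°

Apply the spherical direct solution leg by leg, carrying full precision between legs.
Leg 1: from (-26.18°, 8.54°), δ = 2831.5/6371.0088 = 0.444435 rad, θ = 254° → φ = -30.31°, λ = -20.06°.
Leg 2: from (-30.31°, -20.06°), δ = 72.3/6371.0088 = 0.011348 rad, θ = 214° → φ = -30.85°, λ = -20.49°.
Leg 3: from (-30.85°, -20.49°), δ = 3356.4/6371.0088 = 0.526824 rad, θ = 126.1° → φ = -44.23°, λ = 14.05°.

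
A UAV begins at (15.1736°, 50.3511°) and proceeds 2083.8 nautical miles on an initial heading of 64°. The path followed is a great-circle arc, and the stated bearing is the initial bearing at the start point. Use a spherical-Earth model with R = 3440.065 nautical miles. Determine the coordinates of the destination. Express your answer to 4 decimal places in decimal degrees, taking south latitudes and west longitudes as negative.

latitude 27.1338°, longitude 85.4533°

Angular distance δ = d/R = 2083.8 / 3440.065 = 0.605744 rad.
Start latitude φ₁ = 0.264829 rad; initial bearing θ = 1.117011 rad.
Destination latitude: φ₂ = arcsin( sin φ₁ cos δ + cos φ₁ sin δ cos θ ) = arcsin(0.456070) = 27.1338°.
For the longitude increment, Δλ = atan2( sin θ sin δ cos φ₁, cos δ − sin φ₁ sin φ₂ ) = atan2(0.493909, 0.702705) = 35.1022°.
λ₂ = 50.3511° + 35.1022° = 85.4533°.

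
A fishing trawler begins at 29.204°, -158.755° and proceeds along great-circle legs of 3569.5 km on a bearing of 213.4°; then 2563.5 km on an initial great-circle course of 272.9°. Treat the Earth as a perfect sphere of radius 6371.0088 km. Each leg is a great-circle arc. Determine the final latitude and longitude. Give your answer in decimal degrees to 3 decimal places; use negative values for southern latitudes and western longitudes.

latitude 2.510°, longitude 161.183°

Apply the spherical direct solution leg by leg, carrying full precision between legs.
Leg 1: from (29.204°, -158.755°), δ = 3569.5/6371.0088 = 0.560272 rad, θ = 213.4° → φ = 1.494°, λ = -175.771°.
Leg 2: from (1.494°, -175.771°), δ = 2563.5/6371.0088 = 0.402370 rad, θ = 272.9° → φ = 2.510°, λ = 161.183°.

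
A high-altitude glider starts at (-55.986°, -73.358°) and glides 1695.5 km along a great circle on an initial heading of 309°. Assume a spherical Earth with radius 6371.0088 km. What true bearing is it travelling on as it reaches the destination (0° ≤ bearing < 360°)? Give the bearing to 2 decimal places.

final bearing 322.06°

Angular distance δ = d/R = 1695.5 / 6371.0088 = 0.266127 rad.
Start latitude φ₁ = -0.977140 rad; initial bearing θ = 5.393067 rad.
sin φ₂ = sin φ₁ cos δ + cos φ₁ sin δ cos θ = (-0.828901)(0.964797) + (0.559395)(0.262997)(0.629320) = -0.707136
φ₂ = asin(-0.707136) = -0.785439 rad = -45.002°.
For the longitude increment, Δλ = atan2( sin θ sin δ cos φ₁, cos δ − sin φ₁ sin φ₂ ) = atan2(-0.114333, 0.378651) = -16.802°.
λ₂ = λ₁ + Δλ = -90.160°.
The forward bearing on arrival equals the back-azimuth from the destination plus 180°.
Back-azimuth from P₂ (-45.00°, -90.16°) to P₁ (-55.99°, -73.36°), with Δλ' = λ₁ − λ₂ = 16.80°: atan2( sin Δλ' cos φ₁ , cos φ₂ sin φ₁ − sin φ₂ cos φ₁ cos Δλ' ) = 142.06°.
Final bearing = (142.06° + 180°) mod 360° = 322.06°.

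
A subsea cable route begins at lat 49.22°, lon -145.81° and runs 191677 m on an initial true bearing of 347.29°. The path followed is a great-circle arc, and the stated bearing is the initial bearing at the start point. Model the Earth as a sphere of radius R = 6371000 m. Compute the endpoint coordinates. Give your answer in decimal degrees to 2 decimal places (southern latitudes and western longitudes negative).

Angular distance δ = d/R = 191677 / 6371000 = 0.030086 rad.
Start latitude φ₁ = 0.859051 rad; initial bearing θ = 6.061354 rad.
sin φ₂ = sin φ₁ cos δ + cos φ₁ sin δ cos θ = (0.757223)(0.999547) + (0.653156)(0.030081)(0.975496) = 0.776047
φ₂ = asin(0.776047) = 0.888373 rad = 50.90°.
For the longitude increment, Δλ = atan2( sin θ sin δ cos φ₁, cos δ − sin φ₁ sin φ₂ ) = atan2(-0.004323, 0.411907) = -0.60°.
Hence λ₂ = -145.81° + -0.60° = -146.41°.

latitude 50.90°, longitude -146.41°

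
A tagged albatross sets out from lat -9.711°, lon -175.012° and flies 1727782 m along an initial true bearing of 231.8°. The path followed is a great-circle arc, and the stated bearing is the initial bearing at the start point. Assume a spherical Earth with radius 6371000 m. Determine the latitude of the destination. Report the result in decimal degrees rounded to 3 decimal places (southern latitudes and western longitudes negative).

latitude -19.014°

The arc subtends δ = 1727782/6371000 = 0.271195 rad at the centre.
Start latitude φ₁ = -0.169489 rad; initial bearing θ = 4.045673 rad.
sin φ₂ = sin φ₁ cos δ + cos φ₁ sin δ cos θ = (-0.168679)(0.963452) + (0.985671)(0.267883)(-0.618408) = -0.325801
φ₂ = asin(-0.325801) = -0.331859 rad = -19.014°.
Δλ = atan2( sin θ sin δ cos φ₁ , cos δ − sin φ₁ sin φ₂ ) = atan2(-0.207501, 0.908496) = -0.224549 rad = -12.866°.
λ₂ = -175.012° + -12.866° = -187.878°, normalized to (−180°, 180°] → 172.122°.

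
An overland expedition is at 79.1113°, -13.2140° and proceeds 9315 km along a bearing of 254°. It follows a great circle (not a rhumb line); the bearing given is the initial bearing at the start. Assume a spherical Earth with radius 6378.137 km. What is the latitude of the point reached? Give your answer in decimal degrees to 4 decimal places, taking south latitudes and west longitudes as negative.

latitude 3.2321°

Angular distance δ = d/R = 9315 / 6378.137 = 1.460458 rad.
Converting: φ₁ = 1.380753 rad, θ = 4.433136 rad.
Destination latitude: φ₂ = arcsin( sin φ₁ cos δ + cos φ₁ sin δ cos θ ) = arcsin(0.056381) = 3.2321°.
Δλ = atan2( sin θ sin δ cos φ₁ , cos δ − sin φ₁ sin φ₂ ) = atan2(-0.180480, 0.054749) = -1.276265 rad = -73.1246°.
λ₂ = λ₁ + Δλ = -86.3386°.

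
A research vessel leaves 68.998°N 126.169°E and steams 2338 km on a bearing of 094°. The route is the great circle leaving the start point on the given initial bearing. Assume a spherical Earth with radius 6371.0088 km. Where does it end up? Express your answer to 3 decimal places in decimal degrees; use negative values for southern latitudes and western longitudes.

Angular distance δ = d/R = 2338 / 6371.0088 = 0.366975 rad.
Start latitude φ₁ = 1.204242 rad; initial bearing θ = 1.640609 rad.
Destination latitude: φ₂ = arcsin( sin φ₁ cos δ + cos φ₁ sin δ cos θ ) = arcsin(0.862438) = 59.591°.
For the longitude increment, Δλ = atan2( sin θ sin δ cos φ₁, cos δ − sin φ₁ sin φ₂ ) = atan2(0.128278, 0.128273) = 45.001°.
λ₂ = λ₁ + Δλ = 171.170°.

latitude 59.591°, longitude 171.170°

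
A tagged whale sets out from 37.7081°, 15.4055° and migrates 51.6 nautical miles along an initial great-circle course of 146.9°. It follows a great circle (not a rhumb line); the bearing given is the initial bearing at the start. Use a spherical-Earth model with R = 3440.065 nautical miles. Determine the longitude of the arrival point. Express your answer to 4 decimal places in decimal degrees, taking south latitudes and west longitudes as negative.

longitude 15.9931°

δ = 51.6/3440.065 = 0.015000 rad (0.8594°).
Start latitude φ₁ = 0.658130 rad; initial bearing θ = 2.563889 rad.
Destination latitude: φ₂ = arcsin( sin φ₁ cos δ + cos φ₁ sin δ cos θ ) = arcsin(0.601629) = 36.9867°.
For the longitude increment, Δλ = atan2( sin θ sin δ cos φ₁, cos δ − sin φ₁ sin φ₂ ) = atan2(0.006480, 0.631908) = 0.5876°.
Hence λ₂ = 15.4055° + 0.5876° = 15.9931°.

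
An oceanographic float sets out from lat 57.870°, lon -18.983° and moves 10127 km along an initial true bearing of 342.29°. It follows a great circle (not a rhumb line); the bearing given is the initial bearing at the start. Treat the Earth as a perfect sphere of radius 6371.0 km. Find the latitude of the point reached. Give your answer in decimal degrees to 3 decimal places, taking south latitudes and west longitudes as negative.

latitude 29.385°

The arc subtends δ = 10127/6371 = 1.589546 rad at the centre.
Start latitude φ₁ = 1.010022 rad; initial bearing θ = 5.974087 rad.
sin φ₂ = sin φ₁ cos δ + cos φ₁ sin δ cos θ = (0.846844)(-0.018749) + (0.531842)(0.999824)(0.952608) = 0.490671
φ₂ = asin(0.490671) = 0.512859 rad = 29.385°.
Δλ = atan2( sin θ sin δ cos φ₁ , cos δ − sin φ₁ sin φ₂ ) = atan2(-0.161758, -0.434270) = -2.785032 rad = -159.571°.
λ₂ = -18.983° + -159.571° = -178.554°.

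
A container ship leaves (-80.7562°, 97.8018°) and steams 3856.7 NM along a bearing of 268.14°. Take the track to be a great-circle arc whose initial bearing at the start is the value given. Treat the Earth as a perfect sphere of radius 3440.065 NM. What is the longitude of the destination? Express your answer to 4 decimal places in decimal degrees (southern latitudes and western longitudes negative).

Angular distance δ = d/R = 3856.7 / 3440.065 = 1.121113 rad.
Start latitude φ₁ = -1.409462 rad; initial bearing θ = 4.679926 rad.
Applying the spherical law of cosines for sides, sin φ₂ = sin φ₁ cos δ + cos φ₁ sin δ cos θ = -0.433731, so φ₂ = -25.7046°.
Then Δλ = atan2(-0.144590, 0.006582) = -1.525306 rad, from sin θ sin δ cos φ₁ over cos δ − sin φ₁ sin φ₂.
Hence λ₂ = 97.8018° + -87.3936° = 10.4082°.

longitude 10.4082°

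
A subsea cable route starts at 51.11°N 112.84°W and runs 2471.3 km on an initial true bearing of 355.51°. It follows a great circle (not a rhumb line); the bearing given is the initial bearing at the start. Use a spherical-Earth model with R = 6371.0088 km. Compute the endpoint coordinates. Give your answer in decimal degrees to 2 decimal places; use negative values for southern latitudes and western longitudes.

Angular distance δ = d/R = 2471.3 / 6371.0088 = 0.387898 rad.
Converting: φ₁ = 0.892038 rad, θ = 6.204820 rad.
Applying the spherical law of cosines for sides, sin φ₂ = sin φ₁ cos δ + cos φ₁ sin δ cos θ = 0.957269, so φ₂ = 73.19°.
Then Δλ = atan2(-0.018590, 0.180614) = -0.102568 rad, from sin θ sin δ cos φ₁ over cos δ − sin φ₁ sin φ₂.
λ₂ = λ₁ + Δλ = -118.72°.

latitude 73.19°, longitude -118.72°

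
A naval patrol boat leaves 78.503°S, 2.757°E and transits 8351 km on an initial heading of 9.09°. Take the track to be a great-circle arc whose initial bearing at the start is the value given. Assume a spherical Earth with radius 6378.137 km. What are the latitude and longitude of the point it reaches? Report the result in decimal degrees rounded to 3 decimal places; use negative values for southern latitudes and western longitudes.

latitude -3.624°, longitude 11.553°

δ = 8351/6378.137 = 1.309316 rad (75.0183°).
Start latitude φ₁ = -1.370136 rad; initial bearing θ = 0.158650 rad.
Applying the spherical law of cosines for sides, sin φ₂ = sin φ₁ cos δ + cos φ₁ sin δ cos θ = -0.063200, so φ₂ = -3.624°.
Δλ = atan2( sin θ sin δ cos φ₁ , cos δ − sin φ₁ sin φ₂ ) = atan2(0.030419, 0.196579) = 0.153524 rad = 8.796°.
λ₂ = 2.757° + 8.796° = 11.553°.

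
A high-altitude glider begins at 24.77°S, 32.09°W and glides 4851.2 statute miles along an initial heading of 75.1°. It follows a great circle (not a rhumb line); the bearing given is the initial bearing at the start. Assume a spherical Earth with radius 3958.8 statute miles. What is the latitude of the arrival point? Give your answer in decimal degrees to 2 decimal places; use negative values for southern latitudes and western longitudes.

latitude 4.46°

Angular distance δ = d/R = 4851.2 / 3958.8 = 1.225422 rad.
Start latitude φ₁ = -0.432318 rad; initial bearing θ = 1.310742 rad.
sin φ₂ = sin φ₁ cos δ + cos φ₁ sin δ cos θ = (-0.418977)(0.338549) + (0.907997)(0.940949)(0.257133) = 0.077845
φ₂ = asin(0.077845) = 0.077923 rad = 4.46°.
For the longitude increment, Δλ = atan2( sin θ sin δ cos φ₁, cos δ − sin φ₁ sin φ₂ ) = atan2(0.825651, 0.371164) = 65.79°.
Hence λ₂ = -32.09° + 65.79° = 33.70°.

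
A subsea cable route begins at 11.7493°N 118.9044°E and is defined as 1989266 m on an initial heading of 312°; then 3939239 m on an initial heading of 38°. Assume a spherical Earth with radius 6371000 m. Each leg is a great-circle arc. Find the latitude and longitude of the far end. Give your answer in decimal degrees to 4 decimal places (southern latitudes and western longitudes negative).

Apply the spherical direct solution leg by leg, carrying full precision between legs.
Leg 1: from (11.7493°, 118.9044°), δ = 1989266/6371000 = 0.312238 rad, θ = 312° → φ = 23.2676°, λ = 104.5159°.
Leg 2: from (23.2676°, 104.5159°), δ = 3939239/6371000 = 0.618308 rad, θ = 38° → φ = 47.8609°, λ = 136.6501°.

latitude 47.8609°, longitude 136.6501°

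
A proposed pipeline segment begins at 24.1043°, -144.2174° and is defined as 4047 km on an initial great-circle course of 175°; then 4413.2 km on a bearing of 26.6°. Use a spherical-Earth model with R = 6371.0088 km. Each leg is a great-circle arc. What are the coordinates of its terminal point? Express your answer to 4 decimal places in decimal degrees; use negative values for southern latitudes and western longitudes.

latitude 23.3258°, longitude -123.0414°

Apply the spherical direct solution leg by leg, carrying full precision between legs.
Leg 1: from (24.1043°, -144.2174°), δ = 4047/6371.0088 = 0.635221 rad, θ = 175° → φ = -12.1704°, λ = -141.1848°.
Leg 2: from (-12.1704°, -141.1848°), δ = 4413.2/6371.0088 = 0.692700 rad, θ = 26.6° → φ = 23.3258°, λ = -123.0414°.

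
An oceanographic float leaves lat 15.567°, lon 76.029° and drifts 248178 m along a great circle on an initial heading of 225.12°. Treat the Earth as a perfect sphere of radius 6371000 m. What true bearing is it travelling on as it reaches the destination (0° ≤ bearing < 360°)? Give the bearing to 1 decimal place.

final bearing 224.7°

The arc subtends δ = 248178/6371000 = 0.038954 rad at the centre.
With φ₁ = 15.567° = 0.271695 rad and θ = 225.12° = 3.929085 rad:
sin φ₂ = sin φ₁ cos δ + cos φ₁ sin δ cos θ = (0.268365)(0.999241) + (0.963317)(0.038944)(-0.705624) = 0.241689
φ₂ = asin(0.241689) = 0.244106 rad = 13.986°.
Then Δλ = atan2(-0.026583, 0.934380) = -0.028442 rad, from sin θ sin δ cos φ₁ over cos δ − sin φ₁ sin φ₂.
λ₂ = λ₁ + Δλ = 74.399°.
The forward bearing on arrival equals the back-azimuth from the destination plus 180°.
Back-azimuth from P₂ (14.0°, 74.4°) to P₁ (15.6°, 76.0°), with Δλ' = λ₁ − λ₂ = 1.6°: atan2( sin Δλ' cos φ₁ , cos φ₂ sin φ₁ − sin φ₂ cos φ₁ cos Δλ' ) = 44.7°.
Final bearing = (44.7° + 180°) mod 360° = 224.7°.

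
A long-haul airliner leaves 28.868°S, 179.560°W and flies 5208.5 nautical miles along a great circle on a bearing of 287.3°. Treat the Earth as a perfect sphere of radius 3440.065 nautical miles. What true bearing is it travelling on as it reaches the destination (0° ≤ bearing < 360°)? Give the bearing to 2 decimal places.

final bearing 300.72°

The arc subtends δ = 5208.5/3440.065 = 1.514070 rad at the centre.
Start latitude φ₁ = -0.503842 rad; initial bearing θ = 5.014331 rad.
Destination latitude: φ₂ = arcsin( sin φ₁ cos δ + cos φ₁ sin δ cos θ ) = arcsin(0.232630) = 13.452°.
Δλ = atan2( sin θ sin δ cos φ₁ , cos δ − sin φ₁ sin φ₂ ) = atan2(-0.834772, 0.169008) = -1.371036 rad = -78.555°.
λ₂ = -179.560° + -78.555° = -258.115°, normalized to (−180°, 180°] → 101.885°.
The forward bearing on arrival equals the back-azimuth from the destination plus 180°.
Back-azimuth from P₂ (13.45°, 101.89°) to P₁ (-28.87°, -179.56°), with Δλ' = λ₁ − λ₂ = -281.45°: atan2( sin Δλ' cos φ₁ , cos φ₂ sin φ₁ − sin φ₂ cos φ₁ cos Δλ' ) = 120.72°.
Final bearing = (120.72° + 180°) mod 360° = 300.72°.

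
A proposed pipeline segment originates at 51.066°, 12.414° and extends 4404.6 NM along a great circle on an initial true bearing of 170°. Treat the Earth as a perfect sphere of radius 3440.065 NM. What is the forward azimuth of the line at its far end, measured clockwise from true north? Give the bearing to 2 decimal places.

Central angle δ = d/R = 1.280383 rad.
With φ₁ = 51.066° = 0.891270 rad and θ = 170° = 2.967060 rad:
Applying the spherical law of cosines for sides, sin φ₂ = sin φ₁ cos δ + cos φ₁ sin δ cos θ = -0.370220, so φ₂ = -21.729°.
For the longitude increment, Δλ = atan2( sin θ sin δ cos φ₁, cos δ − sin φ₁ sin φ₂ ) = atan2(0.104555, 0.574332) = 10.318°.
λ₂ = λ₁ + Δλ = 22.732°.
The forward bearing on arrival equals the back-azimuth from the destination plus 180°.
Back-azimuth from P₂ (-21.73°, 22.73°) to P₁ (51.07°, 12.41°), with Δλ' = λ₁ − λ₂ = -10.32°: atan2( sin Δλ' cos φ₁ , cos φ₂ sin φ₁ − sin φ₂ cos φ₁ cos Δλ' ) = 353.25°.
Final bearing = (353.25° + 180°) mod 360° = 173.25°.

final bearing 173.25°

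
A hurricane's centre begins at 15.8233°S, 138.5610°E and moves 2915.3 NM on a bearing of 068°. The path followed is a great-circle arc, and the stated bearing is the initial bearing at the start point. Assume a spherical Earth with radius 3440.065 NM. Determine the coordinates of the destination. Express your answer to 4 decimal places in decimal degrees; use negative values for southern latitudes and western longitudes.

latitude 5.1455°, longitude -177.1860°

Central angle δ = d/R = 0.847455 rad.
Start latitude φ₁ = -0.276169 rad; initial bearing θ = 1.186824 rad.
Destination latitude: φ₂ = arcsin( sin φ₁ cos δ + cos φ₁ sin δ cos θ ) = arcsin(0.089685) = 5.1455°.
Δλ = atan2( sin θ sin δ cos φ₁ , cos δ − sin φ₁ sin φ₂ ) = atan2(0.668679, 0.686348) = 0.772360 rad = 44.2530°.
λ₂ = 138.5610° + 44.2530° = 182.8140°, normalized to (−180°, 180°] → -177.1860°.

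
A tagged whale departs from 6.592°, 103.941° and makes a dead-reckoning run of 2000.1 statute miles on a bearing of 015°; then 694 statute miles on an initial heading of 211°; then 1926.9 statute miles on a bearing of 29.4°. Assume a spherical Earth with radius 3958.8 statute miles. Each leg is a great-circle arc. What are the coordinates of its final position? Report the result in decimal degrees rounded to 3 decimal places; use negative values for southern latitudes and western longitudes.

latitude 48.585°, longitude 127.265°

Apply the spherical direct solution leg by leg, carrying full precision between legs.
Leg 1: from (6.592°, 103.941°), δ = 2000.1/3958.8 = 0.505229 rad, θ = 15° → φ = 34.394°, λ = 112.673°.
Leg 2: from (34.394°, 112.673°), δ = 694/3958.8 = 0.175306 rad, θ = 211° → φ = 25.649°, λ = 106.954°.
Leg 3: from (25.649°, 106.954°), δ = 1926.9/3958.8 = 0.486738 rad, θ = 29.4° → φ = 48.585°, λ = 127.265°.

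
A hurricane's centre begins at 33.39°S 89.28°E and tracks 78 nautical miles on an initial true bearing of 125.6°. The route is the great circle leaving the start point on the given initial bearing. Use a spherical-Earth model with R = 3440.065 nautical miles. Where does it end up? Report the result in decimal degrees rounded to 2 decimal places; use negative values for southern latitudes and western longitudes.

The arc subtends δ = 78/3440.065 = 0.022674 rad at the centre.
Start latitude φ₁ = -0.582765 rad; initial bearing θ = 2.192134 rad.
Destination latitude: φ₂ = arcsin( sin φ₁ cos δ + cos φ₁ sin δ cos θ ) = arcsin(-0.561213) = -34.14°.
For the longitude increment, Δλ = atan2( sin θ sin δ cos φ₁, cos δ − sin φ₁ sin φ₂ ) = atan2(0.015392, 0.690888) = 1.28°.
Hence λ₂ = 89.28° + 1.28° = 90.56°.

latitude -34.14°, longitude 90.56°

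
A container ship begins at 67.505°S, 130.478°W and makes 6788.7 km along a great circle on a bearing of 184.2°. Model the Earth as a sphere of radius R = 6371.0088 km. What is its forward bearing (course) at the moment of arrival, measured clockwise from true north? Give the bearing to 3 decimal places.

final bearing 357.428°

The arc subtends δ = 6788.7/6371.0088 = 1.065561 rad at the centre.
Converting: φ₁ = -1.178185 rad, θ = 3.214896 rad.
Destination latitude: φ₂ = arcsin( sin φ₁ cos δ + cos φ₁ sin δ cos θ ) = arcsin(-0.781088) = -51.360°.
Δλ = atan2( sin θ sin δ cos φ₁ , cos δ − sin φ₁ sin φ₂ ) = atan2(-0.024520, -0.237644) = -3.038776 rad = -174.109°.
λ₂ = -130.478° + -174.109° = -304.587°, normalized to (−180°, 180°] → 55.413°.
The forward bearing on arrival equals the back-azimuth from the destination plus 180°.
Back-azimuth from P₂ (-51.360°, 55.413°) to P₁ (-67.505°, -130.478°), with Δλ' = λ₁ − λ₂ = -185.891°: atan2( sin Δλ' cos φ₁ , cos φ₂ sin φ₁ − sin φ₂ cos φ₁ cos Δλ' ) = 177.428°.
Final bearing = (177.428° + 180°) mod 360° = 357.428°.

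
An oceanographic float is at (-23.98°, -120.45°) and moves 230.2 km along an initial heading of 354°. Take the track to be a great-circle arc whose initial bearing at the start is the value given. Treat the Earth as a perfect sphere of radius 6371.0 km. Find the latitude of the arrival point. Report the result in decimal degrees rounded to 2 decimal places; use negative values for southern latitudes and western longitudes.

latitude -21.92°

Central angle δ = d/R = 0.036132 rad.
Start latitude φ₁ = -0.418530 rad; initial bearing θ = 6.178466 rad.
Applying the spherical law of cosines for sides, sin φ₂ = sin φ₁ cos δ + cos φ₁ sin δ cos θ = -0.373327, so φ₂ = -21.92°.
For the longitude increment, Δλ = atan2( sin θ sin δ cos φ₁, cos δ − sin φ₁ sin φ₂ ) = atan2(-0.003450, 0.847621) = -0.23°.
Hence λ₂ = -120.45° + -0.23° = -120.68°.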